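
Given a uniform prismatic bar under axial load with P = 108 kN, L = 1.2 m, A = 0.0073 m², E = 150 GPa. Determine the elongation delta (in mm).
Model: a uniform prismatic bar under axial load, so delta = (P·L) / (A·E).
Convert to SI units:
  P = 108 kN = 108000 N
  E = 150 GPa = 1.5 × 10¹¹ Pa
Substitute:
  delta = (108000 × 1.2) / (0.0073 × (1.5 × 10¹¹))
  delta = 0.0001184 m
Convert: delta = 0.0001184 m = 0.1184 mm
Final answer: delta = 0.1184 mm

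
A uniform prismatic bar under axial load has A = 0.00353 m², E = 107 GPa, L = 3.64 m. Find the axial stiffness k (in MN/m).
Model: a uniform prismatic bar under axial load, so k = (A·E) / L.
Convert to SI units:
  E = 107 GPa = 1.07 × 10¹¹ Pa
Substitute:
  k = (0.00353 × (1.07 × 10¹¹)) / 3.64
  k = 1.038 × 10⁸ N/m
Convert: k = 1.038 × 10⁸ N/m = 103.8 MN/m
Final answer: k = 103.8 MN/m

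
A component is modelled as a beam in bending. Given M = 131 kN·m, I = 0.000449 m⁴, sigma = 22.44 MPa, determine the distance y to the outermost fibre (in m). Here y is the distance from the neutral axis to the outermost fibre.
Model: a beam in bending, so sigma = (M·y) / I.
Solve for y: y = (sigma·I) / M.
Convert to SI units:
  M = 131 kN·m = 131000 N·m
  sigma = 22.44 MPa = 2.244 × 10⁷ Pa
Substitute:
  y = ((2.244 × 10⁷) × 0.000449) / 131000
  y = 0.07691 m
Final answer: y = 0.07691 m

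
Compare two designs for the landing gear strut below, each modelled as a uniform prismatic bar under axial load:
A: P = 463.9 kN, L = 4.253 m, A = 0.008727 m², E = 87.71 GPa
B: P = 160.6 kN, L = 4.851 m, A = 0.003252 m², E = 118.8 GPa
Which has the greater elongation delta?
Model: a uniform prismatic bar under axial load, so delta = (P·L) / (A·E) (SI units).
  A: delta = (463900 × 4.253) / (0.008727 × (8.771 × 10¹⁰)) = 0.002578 m = 2.578 mm
  B: delta = (160600 × 4.851) / (0.003252 × (1.188 × 10¹¹)) = 0.002017 m = 2.017 mm
2.578 mm > 2.017 mm, so A is larger.
Final answer: A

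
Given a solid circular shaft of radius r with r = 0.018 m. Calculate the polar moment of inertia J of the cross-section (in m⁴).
Model: a solid circular shaft of radius r, so J = (π·r^4) / 2.
Substitute:
  J = (π × 0.018^4) / 2
  J = 1.649 × 10⁻⁷ m⁴
Final answer: J = 1.649 × 10⁻⁷ m⁴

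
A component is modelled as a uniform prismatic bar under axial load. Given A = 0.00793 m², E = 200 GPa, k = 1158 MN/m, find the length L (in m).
Model: a uniform prismatic bar under axial load, so k = (A·E) / L.
Solve for L: L = (A·E) / k.
Convert to SI units:
  E = 200 GPa = 2 × 10¹¹ Pa
  k = 1158 MN/m = 1.158 × 10⁹ N/m
Substitute:
  L = (0.00793 × (2 × 10¹¹)) / (1.158 × 10⁹)
  L = 1.37 m
Final answer: L = 1.37 m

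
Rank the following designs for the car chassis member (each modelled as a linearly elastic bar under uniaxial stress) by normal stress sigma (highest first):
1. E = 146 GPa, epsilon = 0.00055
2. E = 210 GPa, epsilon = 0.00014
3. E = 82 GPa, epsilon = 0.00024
Model: a linearly elastic bar under uniaxial stress, so sigma = E·epsilon (SI units).
  Case 1: sigma = (1.46 × 10¹¹) × 0.00055 = 8.03 × 10⁷ Pa = 80.3 MPa
  Case 2: sigma = (2.1 × 10¹¹) × 0.00014 = 2.94 × 10⁷ Pa = 29.4 MPa
  Case 3: sigma = (8.2 × 10¹⁰) × 0.00024 = 1.968 × 10⁷ Pa = 19.68 MPa
Ordering: 80.3 MPa (case 1) > 29.4 MPa (case 2) > 19.68 MPa (case 3)
Final answer: 1, 2, 3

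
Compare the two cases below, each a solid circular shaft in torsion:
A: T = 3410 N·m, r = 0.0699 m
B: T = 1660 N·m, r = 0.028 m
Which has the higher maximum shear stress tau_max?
Model: a solid circular shaft in torsion, so tau_max = (2·T) / (π·r^3) (SI units).
  A: tau_max = (2 × 3410) / (π × 0.0699^3) = 6.356 × 10⁶ Pa = 6.356 MPa
  B: tau_max = (2 × 1660) / (π × 0.028^3) = 4.814 × 10⁷ Pa = 48.14 MPa
48.14 MPa > 6.356 MPa, so B is larger.
Final answer: B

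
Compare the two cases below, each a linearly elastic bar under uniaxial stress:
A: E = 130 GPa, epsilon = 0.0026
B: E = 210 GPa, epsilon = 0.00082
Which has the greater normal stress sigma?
Model: a linearly elastic bar under uniaxial stress, so sigma = E·epsilon (SI units).
  A: sigma = (1.3 × 10¹¹) × 0.0026 = 3.38 × 10⁸ Pa = 338 MPa
  B: sigma = (2.1 × 10¹¹) × 0.00082 = 1.722 × 10⁸ Pa = 172.2 MPa
338 MPa > 172.2 MPa, so A is larger.
Final answer: A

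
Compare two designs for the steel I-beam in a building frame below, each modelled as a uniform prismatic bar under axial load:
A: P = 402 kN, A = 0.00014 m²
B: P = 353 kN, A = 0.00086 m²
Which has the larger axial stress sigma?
Model: a uniform prismatic bar under axial load, so sigma = P / A (SI units).
  A: sigma = 402000 / 0.00014 = 2.871 × 10⁹ Pa = 2871 MPa
  B: sigma = 353000 / 0.00086 = 4.105 × 10⁸ Pa = 410.5 MPa
2871 MPa > 410.5 MPa, so A is larger.
Final answer: A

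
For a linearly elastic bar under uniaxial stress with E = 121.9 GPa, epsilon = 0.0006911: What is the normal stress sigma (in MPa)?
Model: a linearly elastic bar under uniaxial stress, so sigma = E·epsilon.
Convert to SI units:
  E = 121.9 GPa = 1.219 × 10¹¹ Pa
Substitute:
  sigma = (1.219 × 10¹¹) × 0.0006911
  sigma = 8.425 × 10⁷ Pa
Convert: sigma = 8.425 × 10⁷ Pa = 84.25 MPa
Final answer: sigma = 84.25 MPa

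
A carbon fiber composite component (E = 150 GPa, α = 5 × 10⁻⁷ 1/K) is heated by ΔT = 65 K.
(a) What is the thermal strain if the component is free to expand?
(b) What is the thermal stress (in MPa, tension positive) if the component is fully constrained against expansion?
(a) Free thermal strain ε_th = α·ΔT = (5 × 10⁻⁷) × 65 = 3.25 × 10⁻⁵
(b) Fully constrained, the expansion is suppressed, so σ = -E·α·ΔT. Convert E = 150 GPa = 1.5 × 10¹¹ Pa.
  σ = -(1.5 × 10¹¹) × (5 × 10⁻⁷) × 65 = -4.875 × 10⁶ Pa = -4.875 MPa (compressive)
Final answer: (a) ε_th = 3.25 × 10⁻⁵, (b) σ = -4.875 MPa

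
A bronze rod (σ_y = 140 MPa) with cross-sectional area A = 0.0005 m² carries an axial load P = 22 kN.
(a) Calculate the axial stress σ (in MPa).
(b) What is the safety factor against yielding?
(a) Axial stress σ = P/A. Convert P = 22 kN = 22000 N.
  σ = 22000 / 0.0005 = 4.4 × 10⁷ Pa = 44 MPa
(b) Safety factor SF = σ_y/σ = 140 / 44 = 3.182
Final answer: (a) σ = 44 MPa, (b) SF = 3.182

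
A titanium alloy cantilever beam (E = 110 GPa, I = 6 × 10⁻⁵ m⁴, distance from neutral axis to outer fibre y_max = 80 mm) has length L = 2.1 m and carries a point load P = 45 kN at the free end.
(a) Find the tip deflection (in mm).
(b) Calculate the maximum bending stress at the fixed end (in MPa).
(a) Tip deflection of a cantilever with an end point load: δ = P·L^3 / (3·E·I). Convert P = 45 kN = 45000 N, E = 110 GPa = 1.1 × 10¹¹ Pa.
  δ = (45000 × 2.1^3) / (3 × (1.1 × 10¹¹) × (6 × 10⁻⁵)) = 0.02105 m = 21.05 mm
(b) Maximum bending moment at the fixed end: M = P·L = 45000 × 2.1 = 94500 N·m. Convert y_max = 80 mm = 0.08 m.
  σ = M·y_max / I = (94500 × 0.08) / (6 × 10⁻⁵) = 1.26 × 10⁸ Pa = 126 MPa
Final answer: (a) δ = 21.05 mm, (b) σ = 126 MPa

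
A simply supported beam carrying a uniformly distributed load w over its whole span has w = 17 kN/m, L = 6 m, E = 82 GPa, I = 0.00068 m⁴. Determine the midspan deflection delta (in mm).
Model: a simply supported beam carrying a uniformly distributed load w over its whole span, so delta = (5·w·L^4) / (384·E·I).
Convert to SI units:
  w = 17 kN/m = 17000 N/m
  E = 82 GPa = 8.2 × 10¹⁰ Pa
Substitute:
  delta = (5 × 17000 × 6^4) / (384 × (8.2 × 10¹⁰) × 0.00068)
  delta = 0.005145 m
Convert: delta = 0.005145 m = 5.145 mm
Final answer: delta = 5.145 mm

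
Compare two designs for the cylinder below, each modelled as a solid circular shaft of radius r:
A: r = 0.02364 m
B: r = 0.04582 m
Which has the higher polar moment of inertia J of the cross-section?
Model: a solid circular shaft of radius r, so J = (π·r^4) / 2 (SI units).
  A: J = (π × 0.02364^4) / 2 = 4.906 × 10⁻⁷ m⁴
  B: J = (π × 0.04582^4) / 2 = 6.924 × 10⁻⁶ m⁴
6.924 × 10⁻⁶ m⁴ > 4.906 × 10⁻⁷ m⁴, so B is larger.
Final answer: B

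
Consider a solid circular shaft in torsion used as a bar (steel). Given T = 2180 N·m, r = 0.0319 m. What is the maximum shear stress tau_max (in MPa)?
Model: a solid circular shaft in torsion, so tau_max = (2·T) / (π·r^3).
Substitute:
  tau_max = (2 × 2180) / (π × 0.0319^3)
  tau_max = 4.275 × 10⁷ Pa
Convert: tau_max = 4.275 × 10⁷ Pa = 42.75 MPa
Final answer: tau_max = 42.75 MPa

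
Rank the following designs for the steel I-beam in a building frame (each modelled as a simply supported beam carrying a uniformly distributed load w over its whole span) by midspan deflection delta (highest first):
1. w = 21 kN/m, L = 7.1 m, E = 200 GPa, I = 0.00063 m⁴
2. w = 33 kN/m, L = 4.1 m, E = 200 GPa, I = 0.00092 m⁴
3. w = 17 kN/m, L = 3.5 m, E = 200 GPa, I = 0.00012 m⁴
Model: a simply supported beam carrying a uniformly distributed load w over its whole span, so delta = (5·w·L^4) / (384·E·I) (SI units).
  Case 1: delta = (5 × 21000 × 7.1^4) / (384 × (2 × 10¹¹) × 0.00063) = 0.005515 m = 5.515 mm
  Case 2: delta = (5 × 33000 × 4.1^4) / (384 × (2 × 10¹¹) × 0.00092) = 0.0006599 m = 0.6599 mm
  Case 3: delta = (5 × 17000 × 3.5^4) / (384 × (2 × 10¹¹) × 0.00012) = 0.001384 m = 1.384 mm
Ordering: 5.515 mm (case 1) > 1.384 mm (case 3) > 0.6599 mm (case 2)
Final answer: 1, 3, 2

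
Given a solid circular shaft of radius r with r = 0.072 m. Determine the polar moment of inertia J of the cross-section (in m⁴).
Model: a solid circular shaft of radius r, so J = (π·r^4) / 2.
Substitute:
  J = (π × 0.072^4) / 2
  J = 4.221 × 10⁻⁵ m⁴
Final answer: J = 4.221 × 10⁻⁵ m⁴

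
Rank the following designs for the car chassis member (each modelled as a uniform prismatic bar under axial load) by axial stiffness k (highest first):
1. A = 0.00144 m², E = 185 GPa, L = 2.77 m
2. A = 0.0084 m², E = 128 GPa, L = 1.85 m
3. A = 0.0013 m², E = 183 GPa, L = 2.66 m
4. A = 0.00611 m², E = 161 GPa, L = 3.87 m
Model: a uniform prismatic bar under axial load, so k = (A·E) / L (SI units).
  Case 1: k = (0.00144 × (1.85 × 10¹¹)) / 2.77 = 9.617 × 10⁷ N/m = 96.17 MN/m
  Case 2: k = (0.0084 × (1.28 × 10¹¹)) / 1.85 = 5.812 × 10⁸ N/m = 581.2 MN/m
  Case 3: k = (0.0013 × (1.83 × 10¹¹)) / 2.66 = 8.944 × 10⁷ N/m = 89.44 MN/m
  Case 4: k = (0.00611 × (1.61 × 10¹¹)) / 3.87 = 2.542 × 10⁸ N/m = 254.2 MN/m
Ordering: 581.2 MN/m (case 2) > 254.2 MN/m (case 4) > 96.17 MN/m (case 1) > 89.44 MN/m (case 3)
Final answer: 2, 4, 1, 3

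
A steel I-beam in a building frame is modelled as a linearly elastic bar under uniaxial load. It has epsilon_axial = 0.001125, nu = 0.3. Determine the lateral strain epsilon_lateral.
Model: a linearly elastic bar under uniaxial load, so epsilon_lateral = -nu·epsilon_axial.
Substitute:
  epsilon_lateral = -(0.3 × 0.001125)
  epsilon_lateral = -0.0003375
Final answer: epsilon_lateral = -0.0003375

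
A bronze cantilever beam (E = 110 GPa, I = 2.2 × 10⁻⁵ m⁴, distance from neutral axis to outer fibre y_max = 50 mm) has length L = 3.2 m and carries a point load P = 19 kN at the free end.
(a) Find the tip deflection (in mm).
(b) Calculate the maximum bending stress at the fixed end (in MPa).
(a) Tip deflection of a cantilever with an end point load: δ = P·L^3 / (3·E·I). Convert P = 19 kN = 19000 N, E = 110 GPa = 1.1 × 10¹¹ Pa.
  δ = (19000 × 3.2^3) / (3 × (1.1 × 10¹¹) × (2.2 × 10⁻⁵)) = 0.08576 m = 85.76 mm
(b) Maximum bending moment at the fixed end: M = P·L = 19000 × 3.2 = 60800 N·m. Convert y_max = 50 mm = 0.05 m.
  σ = M·y_max / I = (60800 × 0.05) / (2.2 × 10⁻⁵) = 1.382 × 10⁸ Pa = 138.2 MPa
Final answer: (a) δ = 85.76 mm, (b) σ = 138.2 MPa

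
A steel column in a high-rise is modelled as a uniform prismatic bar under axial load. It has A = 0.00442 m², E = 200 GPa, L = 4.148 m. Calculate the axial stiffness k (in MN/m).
Model: a uniform prismatic bar under axial load, so k = (A·E) / L.
Convert to SI units:
  E = 200 GPa = 2 × 10¹¹ Pa
Substitute:
  k = (0.00442 × (2 × 10¹¹)) / 4.148
  k = 2.131 × 10⁸ N/m
Convert: k = 2.131 × 10⁸ N/m = 213.1 MN/m
Final answer: k = 213.1 MN/m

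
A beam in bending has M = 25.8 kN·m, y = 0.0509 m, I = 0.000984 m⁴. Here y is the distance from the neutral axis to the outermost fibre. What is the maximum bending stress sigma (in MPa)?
Model: a beam in bending, so sigma = (M·y) / I.
Convert to SI units:
  M = 25.8 kN·m = 25800 N·m
Substitute:
  sigma = (25800 × 0.0509) / 0.000984
  sigma = 1.335 × 10⁶ Pa
Convert: sigma = 1.335 × 10⁶ Pa = 1.335 MPa
Final answer: sigma = 1.335 MPa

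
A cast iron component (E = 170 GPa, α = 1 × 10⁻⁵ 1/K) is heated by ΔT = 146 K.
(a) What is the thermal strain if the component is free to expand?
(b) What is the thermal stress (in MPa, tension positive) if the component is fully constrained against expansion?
(a) Free thermal strain ε_th = α·ΔT = (1 × 10⁻⁵) × 146 = 0.00146
(b) Fully constrained, the expansion is suppressed, so σ = -E·α·ΔT. Convert E = 170 GPa = 1.7 × 10¹¹ Pa.
  σ = -(1.7 × 10¹¹) × (1 × 10⁻⁵) × 146 = -2.482 × 10⁸ Pa = -248.2 MPa (compressive)
Final answer: (a) ε_th = 0.00146, (b) σ = -248.2 MPa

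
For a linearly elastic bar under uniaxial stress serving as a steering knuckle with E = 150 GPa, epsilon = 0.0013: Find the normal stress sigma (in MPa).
Model: a linearly elastic bar under uniaxial stress, so sigma = E·epsilon.
Convert to SI units:
  E = 150 GPa = 1.5 × 10¹¹ Pa
Substitute:
  sigma = (1.5 × 10¹¹) × 0.0013
  sigma = 1.95 × 10⁸ Pa
Convert: sigma = 1.95 × 10⁸ Pa = 195 MPa
Final answer: sigma = 195 MPa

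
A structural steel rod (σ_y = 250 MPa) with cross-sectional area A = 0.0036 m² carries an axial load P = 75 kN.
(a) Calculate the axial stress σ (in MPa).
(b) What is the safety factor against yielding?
(a) Axial stress σ = P/A. Convert P = 75 kN = 75000 N.
  σ = 75000 / 0.0036 = 2.083 × 10⁷ Pa = 20.83 MPa
(b) Safety factor SF = σ_y/σ = 250 / 20.83 = 12
Final answer: (a) σ = 20.83 MPa, (b) SF = 12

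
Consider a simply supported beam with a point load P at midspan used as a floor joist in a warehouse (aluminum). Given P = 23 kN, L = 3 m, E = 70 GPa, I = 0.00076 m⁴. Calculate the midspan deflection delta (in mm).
Model: a simply supported beam with a point load P at midspan, so delta = (P·L^3) / (48·E·I).
Convert to SI units:
  P = 23 kN = 23000 N
  E = 70 GPa = 7 × 10¹⁰ Pa
Substitute:
  delta = (23000 × 3^3) / (48 × (7 × 10¹⁰) × 0.00076)
  delta = 0.0002432 m
Convert: delta = 0.0002432 m = 0.2432 mm
Final answer: delta = 0.2432 mm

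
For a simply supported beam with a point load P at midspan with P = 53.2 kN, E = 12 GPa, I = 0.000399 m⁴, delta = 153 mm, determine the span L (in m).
Model: a simply supported beam with a point load P at midspan, so delta = (P·L^3) / (48·E·I).
Solve for L: L = ((48·delta·E·I) / P)^(1/3).
Convert to SI units:
  P = 53.2 kN = 53200 N
  E = 12 GPa = 1.2 × 10¹⁰ Pa
  delta = 153 mm = 0.153 m
Substitute:
  L = ((48 × 0.153 × (1.2 × 10¹⁰) × 0.000399) / 53200)^(1/3)
  L = 8.711 m
Final answer: L = 8.711 m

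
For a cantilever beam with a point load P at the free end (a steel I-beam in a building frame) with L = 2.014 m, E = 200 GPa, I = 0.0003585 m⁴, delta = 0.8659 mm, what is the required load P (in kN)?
Model: a cantilever beam with a point load P at the free end, so delta = (P·L^3) / (3·E·I).
Solve for P: P = (3·delta·E·I) / L^3.
Convert to SI units:
  E = 200 GPa = 2 × 10¹¹ Pa
  delta = 0.8659 mm = 0.0008659 m
Substitute:
  P = (3 × 0.0008659 × (2 × 10¹¹) × 0.0003585) / 2.014^3
  P = 22800 N
Convert: P = 22800 N = 22.8 kN
Final answer: P = 22.8 kN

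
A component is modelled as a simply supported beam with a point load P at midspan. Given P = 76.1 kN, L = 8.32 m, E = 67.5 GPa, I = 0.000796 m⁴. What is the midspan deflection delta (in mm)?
Model: a simply supported beam with a point load P at midspan, so delta = (P·L^3) / (48·E·I).
Convert to SI units:
  P = 76.1 kN = 76100 N
  E = 67.5 GPa = 6.75 × 10¹⁰ Pa
Substitute:
  delta = (76100 × 8.32^3) / (48 × (6.75 × 10¹⁰) × 0.000796)
  delta = 0.01699 m
Convert: delta = 0.01699 m = 16.99 mm
Final answer: delta = 16.99 mm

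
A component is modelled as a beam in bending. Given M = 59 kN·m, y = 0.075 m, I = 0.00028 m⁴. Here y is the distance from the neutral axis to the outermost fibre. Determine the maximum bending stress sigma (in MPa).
Model: a beam in bending, so sigma = (M·y) / I.
Convert to SI units:
  M = 59 kN·m = 59000 N·m
Substitute:
  sigma = (59000 × 0.075) / 0.00028
  sigma = 1.58 × 10⁷ Pa
Convert: sigma = 1.58 × 10⁷ Pa = 15.8 MPa
Final answer: sigma = 15.8 MPa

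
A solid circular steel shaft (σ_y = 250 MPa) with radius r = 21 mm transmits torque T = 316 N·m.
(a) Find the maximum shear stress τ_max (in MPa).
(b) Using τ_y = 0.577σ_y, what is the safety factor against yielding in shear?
(a) For a solid circular shaft, τ_max = T·r/J with J = π·r^4/2, i.e. τ_max = 2·T / (π·r^3). Convert r = 21 mm = 0.021 m.
  τ_max = (2 × 316) / (π × 0.021^3) = 2.172 × 10⁷ Pa = 21.72 MPa
(b) τ_y = 0.577 × 250 = 144.25 MPa
  SF = τ_y/τ_max = 144.25 / 21.72 = 6.641
Final answer: (a) τ_max = 21.72 MPa, (b) SF = 6.641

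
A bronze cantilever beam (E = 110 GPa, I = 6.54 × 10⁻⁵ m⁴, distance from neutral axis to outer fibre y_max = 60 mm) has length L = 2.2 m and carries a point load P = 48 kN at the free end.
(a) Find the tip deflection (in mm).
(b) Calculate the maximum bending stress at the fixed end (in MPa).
(a) Tip deflection of a cantilever with an end point load: δ = P·L^3 / (3·E·I). Convert P = 48 kN = 48000 N, E = 110 GPa = 1.1 × 10¹¹ Pa.
  δ = (48000 × 2.2^3) / (3 × (1.1 × 10¹¹) × (6.54 × 10⁻⁵)) = 0.02368 m = 23.68 mm
(b) Maximum bending moment at the fixed end: M = P·L = 48000 × 2.2 = 105600 N·m. Convert y_max = 60 mm = 0.06 m.
  σ = M·y_max / I = (105600 × 0.06) / (6.54 × 10⁻⁵) = 9.688 × 10⁷ Pa = 96.88 MPa
Final answer: (a) δ = 23.68 mm, (b) σ = 96.88 MPa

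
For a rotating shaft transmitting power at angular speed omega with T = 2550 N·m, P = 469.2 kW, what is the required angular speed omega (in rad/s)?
Model: a rotating shaft transmitting power at angular speed omega, so P = T·omega.
Solve for omega: omega = P / T.
Convert to SI units:
  P = 469.2 kW = 469200 W
Substitute:
  omega = 469200 / 2550
  omega = 184 rad/s
Final answer: omega = 184 rad/s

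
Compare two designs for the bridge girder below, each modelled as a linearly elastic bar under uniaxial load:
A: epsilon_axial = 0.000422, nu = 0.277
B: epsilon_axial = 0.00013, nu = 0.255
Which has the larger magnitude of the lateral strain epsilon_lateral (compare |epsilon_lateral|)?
Model: a linearly elastic bar under uniaxial load, so epsilon_lateral = -nu·epsilon_axial (SI units).
  A: epsilon_lateral = -(0.277 × 0.000422) = -0.0001169
  B: epsilon_lateral = -(0.255 × 0.00013) = -3.315 × 10⁻⁵
|epsilon_lateral|: A = 0.0001169, B = 3.315 × 10⁻⁵, so A is larger in magnitude.
Final answer: A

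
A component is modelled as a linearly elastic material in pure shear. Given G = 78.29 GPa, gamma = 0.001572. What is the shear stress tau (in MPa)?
Model: a linearly elastic material in pure shear, so tau = G·gamma.
Convert to SI units:
  G = 78.29 GPa = 7.829 × 10¹⁰ Pa
Substitute:
  tau = (7.829 × 10¹⁰) × 0.001572
  tau = 1.231 × 10⁸ Pa
Convert: tau = 1.231 × 10⁸ Pa = 123.1 MPa
Final answer: tau = 123.1 MPa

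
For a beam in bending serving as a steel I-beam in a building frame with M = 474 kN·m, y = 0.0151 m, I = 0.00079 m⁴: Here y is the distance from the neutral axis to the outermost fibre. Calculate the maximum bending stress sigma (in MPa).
Model: a beam in bending, so sigma = (M·y) / I.
Convert to SI units:
  M = 474 kN·m = 474000 N·m
Substitute:
  sigma = (474000 × 0.0151) / 0.00079
  sigma = 9.06 × 10⁶ Pa
Convert: sigma = 9.06 × 10⁶ Pa = 9.06 MPa
Final answer: sigma = 9.06 MPa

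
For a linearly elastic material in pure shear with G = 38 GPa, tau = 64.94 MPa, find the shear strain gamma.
Model: a linearly elastic material in pure shear, so tau = G·gamma.
Solve for gamma: gamma = tau / G.
Convert to SI units:
  G = 38 GPa = 3.8 × 10¹⁰ Pa
  tau = 64.94 MPa = 6.494 × 10⁷ Pa
Substitute:
  gamma = (6.494 × 10⁷) / (3.8 × 10¹⁰)
  gamma = 0.001709
Final answer: gamma = 0.001709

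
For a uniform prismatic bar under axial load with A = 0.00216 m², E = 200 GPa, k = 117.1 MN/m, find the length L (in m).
Model: a uniform prismatic bar under axial load, so k = (A·E) / L.
Solve for L: L = (A·E) / k.
Convert to SI units:
  E = 200 GPa = 2 × 10¹¹ Pa
  k = 117.1 MN/m = 1.171 × 10⁸ N/m
Substitute:
  L = (0.00216 × (2 × 10¹¹)) / (1.171 × 10⁸)
  L = 3.689 m
Final answer: L = 3.689 m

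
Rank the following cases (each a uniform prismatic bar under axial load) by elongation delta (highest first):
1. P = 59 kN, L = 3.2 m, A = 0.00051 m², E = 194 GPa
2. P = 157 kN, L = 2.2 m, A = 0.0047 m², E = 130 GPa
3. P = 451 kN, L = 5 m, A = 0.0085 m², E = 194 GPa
Model: a uniform prismatic bar under axial load, so delta = (P·L) / (A·E) (SI units).
  Case 1: delta = (59000 × 3.2) / (0.00051 × (1.94 × 10¹¹)) = 0.001908 m = 1.908 mm
  Case 2: delta = (157000 × 2.2) / (0.0047 × (1.3 × 10¹¹)) = 0.0005653 m = 0.5653 mm
  Case 3: delta = (451000 × 5) / (0.0085 × (1.94 × 10¹¹)) = 0.001367 m = 1.367 mm
Ordering: 1.908 mm (case 1) > 1.367 mm (case 3) > 0.5653 mm (case 2)
Final answer: 1, 3, 2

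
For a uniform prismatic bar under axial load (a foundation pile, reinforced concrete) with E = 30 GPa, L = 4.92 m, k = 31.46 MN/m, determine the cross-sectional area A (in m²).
Model: a uniform prismatic bar under axial load, so k = (A·E) / L.
Solve for A: A = (k·L) / E.
Convert to SI units:
  E = 30 GPa = 3 × 10¹⁰ Pa
  k = 31.46 MN/m = 3.146 × 10⁷ N/m
Substitute:
  A = ((3.146 × 10⁷) × 4.92) / (3 × 10¹⁰)
  A = 0.005159 m²
Final answer: A = 0.005159 m²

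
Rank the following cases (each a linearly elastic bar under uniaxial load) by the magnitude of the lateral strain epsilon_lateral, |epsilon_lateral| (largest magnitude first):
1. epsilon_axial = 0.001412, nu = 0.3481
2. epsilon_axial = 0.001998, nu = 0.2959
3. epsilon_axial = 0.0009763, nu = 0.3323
Model: a linearly elastic bar under uniaxial load, so epsilon_lateral = -nu·epsilon_axial (SI units).
  Case 1: epsilon_lateral = -(0.3481 × 0.001412) = -0.0004915
  Case 2: epsilon_lateral = -(0.2959 × 0.001998) = -0.0005912
  Case 3: epsilon_lateral = -(0.3323 × 0.0009763) = -0.0003244
Ordering by |epsilon_lateral|: 0.0005912 (case 2) > 0.0004915 (case 1) > 0.0003244 (case 3)
Final answer: 2, 1, 3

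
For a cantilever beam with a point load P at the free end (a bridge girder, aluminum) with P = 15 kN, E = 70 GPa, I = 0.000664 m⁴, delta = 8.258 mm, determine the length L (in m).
Model: a cantilever beam with a point load P at the free end, so delta = (P·L^3) / (3·E·I).
Solve for L: L = ((3·delta·E·I) / P)^(1/3).
Convert to SI units:
  P = 15 kN = 15000 N
  E = 70 GPa = 7 × 10¹⁰ Pa
  delta = 8.258 mm = 0.008258 m
Substitute:
  L = ((3 × 0.008258 × (7 × 10¹⁰) × 0.000664) / 15000)^(1/3)
  L = 4.25 m
Final answer: L = 4.25 m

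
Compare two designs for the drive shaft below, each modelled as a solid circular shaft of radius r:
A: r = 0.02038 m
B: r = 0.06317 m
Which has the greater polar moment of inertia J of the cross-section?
Model: a solid circular shaft of radius r, so J = (π·r^4) / 2 (SI units).
  A: J = (π × 0.02038^4) / 2 = 2.71 × 10⁻⁷ m⁴
  B: J = (π × 0.06317^4) / 2 = 2.501 × 10⁻⁵ m⁴
2.501 × 10⁻⁵ m⁴ > 2.71 × 10⁻⁷ m⁴, so B is larger.
Final answer: B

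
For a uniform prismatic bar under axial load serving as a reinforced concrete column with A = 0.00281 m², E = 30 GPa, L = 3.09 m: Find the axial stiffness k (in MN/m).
Model: a uniform prismatic bar under axial load, so k = (A·E) / L.
Convert to SI units:
  E = 30 GPa = 3 × 10¹⁰ Pa
Substitute:
  k = (0.00281 × (3 × 10¹⁰)) / 3.09
  k = 2.728 × 10⁷ N/m
Convert: k = 2.728 × 10⁷ N/m = 27.28 MN/m
Final answer: k = 27.28 MN/m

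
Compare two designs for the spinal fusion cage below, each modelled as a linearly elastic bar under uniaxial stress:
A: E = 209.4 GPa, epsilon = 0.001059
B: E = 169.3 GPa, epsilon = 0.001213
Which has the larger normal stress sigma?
Model: a linearly elastic bar under uniaxial stress, so sigma = E·epsilon (SI units).
  A: sigma = (2.094 × 10¹¹) × 0.001059 = 2.218 × 10⁸ Pa = 221.8 MPa
  B: sigma = (1.693 × 10¹¹) × 0.001213 = 2.054 × 10⁸ Pa = 205.4 MPa
221.8 MPa > 205.4 MPa, so A is larger.
Final answer: A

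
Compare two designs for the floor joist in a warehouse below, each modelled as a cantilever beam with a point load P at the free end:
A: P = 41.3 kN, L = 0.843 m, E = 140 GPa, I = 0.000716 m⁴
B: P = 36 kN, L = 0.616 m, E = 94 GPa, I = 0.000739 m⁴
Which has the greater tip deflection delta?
Model: a cantilever beam with a point load P at the free end, so delta = (P·L^3) / (3·E·I) (SI units).
  A: delta = (41300 × 0.843^3) / (3 × (1.4 × 10¹¹) × 0.000716) = 8.228 × 10⁻⁵ m = 0.08228 mm
  B: delta = (36000 × 0.616^3) / (3 × (9.4 × 10¹⁰) × 0.000739) = 4.038 × 10⁻⁵ m = 0.04038 mm
0.08228 mm > 0.04038 mm, so A is larger.
Final answer: A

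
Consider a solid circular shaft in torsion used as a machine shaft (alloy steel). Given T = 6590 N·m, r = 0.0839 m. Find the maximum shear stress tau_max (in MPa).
Model: a solid circular shaft in torsion, so tau_max = (2·T) / (π·r^3).
Substitute:
  tau_max = (2 × 6590) / (π × 0.0839^3)
  tau_max = 7.104 × 10⁶ Pa
Convert: tau_max = 7.104 × 10⁶ Pa = 7.104 MPa
Final answer: tau_max = 7.104 MPa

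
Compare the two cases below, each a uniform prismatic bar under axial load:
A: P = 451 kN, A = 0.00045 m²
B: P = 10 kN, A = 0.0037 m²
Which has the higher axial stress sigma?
Model: a uniform prismatic bar under axial load, so sigma = P / A (SI units).
  A: sigma = 451000 / 0.00045 = 1.002 × 10⁹ Pa = 1002 MPa
  B: sigma = 10000 / 0.0037 = 2.703 × 10⁶ Pa = 2.703 MPa
1002 MPa > 2.703 MPa, so A is larger.
Final answer: A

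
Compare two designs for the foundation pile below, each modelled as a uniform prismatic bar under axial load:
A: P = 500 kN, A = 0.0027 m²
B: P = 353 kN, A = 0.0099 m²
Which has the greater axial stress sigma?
Model: a uniform prismatic bar under axial load, so sigma = P / A (SI units).
  A: sigma = 500000 / 0.0027 = 1.852 × 10⁸ Pa = 185.2 MPa
  B: sigma = 353000 / 0.0099 = 3.566 × 10⁷ Pa = 35.66 MPa
185.2 MPa > 35.66 MPa, so A is larger.
Final answer: A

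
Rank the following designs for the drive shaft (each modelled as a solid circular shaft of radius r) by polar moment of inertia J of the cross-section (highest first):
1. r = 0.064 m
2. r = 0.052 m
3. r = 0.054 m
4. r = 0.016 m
Model: a solid circular shaft of radius r, so J = (π·r^4) / 2 (SI units).
  Case 1: J = (π × 0.064^4) / 2 = 2.635 × 10⁻⁵ m⁴
  Case 2: J = (π × 0.052^4) / 2 = 1.149 × 10⁻⁵ m⁴
  Case 3: J = (π × 0.054^4) / 2 = 1.336 × 10⁻⁵ m⁴
  Case 4: J = (π × 0.016^4) / 2 = 1.029 × 10⁻⁷ m⁴
Ordering: 2.635 × 10⁻⁵ m⁴ (case 1) > 1.336 × 10⁻⁵ m⁴ (case 3) > 1.149 × 10⁻⁵ m⁴ (case 2) > 1.029 × 10⁻⁷ m⁴ (case 4)
Final answer: 1, 3, 2, 4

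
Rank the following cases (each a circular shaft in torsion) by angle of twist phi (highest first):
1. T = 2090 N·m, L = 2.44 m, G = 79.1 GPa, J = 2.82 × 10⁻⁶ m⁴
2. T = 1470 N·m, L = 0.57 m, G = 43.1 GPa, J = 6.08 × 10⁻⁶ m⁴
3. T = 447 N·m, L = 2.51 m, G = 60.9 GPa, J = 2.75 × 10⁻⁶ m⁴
Model: a circular shaft in torsion, so phi = (T·L) / (G·J) (SI units).
  Case 1: phi = (2090 × 2.44) / ((7.91 × 10¹⁰) × (2.82 × 10⁻⁶)) = 0.02286 rad = 1.31°
  Case 2: phi = (1470 × 0.57) / ((4.31 × 10¹⁰) × (6.08 × 10⁻⁶)) = 0.003198 rad = 0.1832°
  Case 3: phi = (447 × 2.51) / ((6.09 × 10¹⁰) × (2.75 × 10⁻⁶)) = 0.006699 rad = 0.3838°
Ordering: 1.31° (case 1) > 0.3838° (case 3) > 0.1832° (case 2)
Final answer: 1, 3, 2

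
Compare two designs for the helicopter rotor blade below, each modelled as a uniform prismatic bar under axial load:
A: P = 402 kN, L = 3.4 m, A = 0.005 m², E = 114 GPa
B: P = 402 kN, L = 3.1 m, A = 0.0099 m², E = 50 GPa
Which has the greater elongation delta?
Model: a uniform prismatic bar under axial load, so delta = (P·L) / (A·E) (SI units).
  A: delta = (402000 × 3.4) / (0.005 × (1.14 × 10¹¹)) = 0.002398 m = 2.398 mm
  B: delta = (402000 × 3.1) / (0.0099 × (5 × 10¹⁰)) = 0.002518 m = 2.518 mm
2.518 mm > 2.398 mm, so B is larger.
Final answer: B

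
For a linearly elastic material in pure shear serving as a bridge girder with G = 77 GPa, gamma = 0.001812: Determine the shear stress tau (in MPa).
Model: a linearly elastic material in pure shear, so tau = G·gamma.
Convert to SI units:
  G = 77 GPa = 7.7 × 10¹⁰ Pa
Substitute:
  tau = (7.7 × 10¹⁰) × 0.001812
  tau = 1.395 × 10⁸ Pa
Convert: tau = 1.395 × 10⁸ Pa = 139.5 MPa
Final answer: tau = 139.5 MPa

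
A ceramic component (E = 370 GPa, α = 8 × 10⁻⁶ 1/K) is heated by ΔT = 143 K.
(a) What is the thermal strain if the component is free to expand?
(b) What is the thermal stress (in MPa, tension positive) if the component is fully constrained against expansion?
(a) Free thermal strain ε_th = α·ΔT = (8 × 10⁻⁶) × 143 = 0.001144
(b) Fully constrained, the expansion is suppressed, so σ = -E·α·ΔT. Convert E = 370 GPa = 3.7 × 10¹¹ Pa.
  σ = -(3.7 × 10¹¹) × (8 × 10⁻⁶) × 143 = -4.233 × 10⁸ Pa = -423.3 MPa (compressive)
Final answer: (a) ε_th = 0.001144, (b) σ = -423.3 MPa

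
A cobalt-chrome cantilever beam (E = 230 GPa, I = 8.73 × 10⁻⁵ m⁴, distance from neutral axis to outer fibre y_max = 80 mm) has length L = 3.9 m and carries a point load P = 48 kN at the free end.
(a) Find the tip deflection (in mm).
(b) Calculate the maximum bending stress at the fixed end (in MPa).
(a) Tip deflection of a cantilever with an end point load: δ = P·L^3 / (3·E·I). Convert P = 48 kN = 48000 N, E = 230 GPa = 2.3 × 10¹¹ Pa.
  δ = (48000 × 3.9^3) / (3 × (2.3 × 10¹¹) × (8.73 × 10⁻⁵)) = 0.04727 m = 47.27 mm
(b) Maximum bending moment at the fixed end: M = P·L = 48000 × 3.9 = 187200 N·m. Convert y_max = 80 mm = 0.08 m.
  σ = M·y_max / I = (187200 × 0.08) / (8.73 × 10⁻⁵) = 1.715 × 10⁸ Pa = 171.5 MPa
Final answer: (a) δ = 47.27 mm, (b) σ = 171.5 MPa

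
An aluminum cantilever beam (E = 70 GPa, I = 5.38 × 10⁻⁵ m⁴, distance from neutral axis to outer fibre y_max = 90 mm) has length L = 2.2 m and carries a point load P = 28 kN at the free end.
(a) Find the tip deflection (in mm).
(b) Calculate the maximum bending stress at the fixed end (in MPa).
(a) Tip deflection of a cantilever with an end point load: δ = P·L^3 / (3·E·I). Convert P = 28 kN = 28000 N, E = 70 GPa = 7 × 10¹⁰ Pa.
  δ = (28000 × 2.2^3) / (3 × (7 × 10¹⁰) × (5.38 × 10⁻⁵)) = 0.02639 m = 26.39 mm
(b) Maximum bending moment at the fixed end: M = P·L = 28000 × 2.2 = 61600 N·m. Convert y_max = 90 mm = 0.09 m.
  σ = M·y_max / I = (61600 × 0.09) / (5.38 × 10⁻⁵) = 1.03 × 10⁸ Pa = 103 MPa
Final answer: (a) δ = 26.39 mm, (b) σ = 103 MPa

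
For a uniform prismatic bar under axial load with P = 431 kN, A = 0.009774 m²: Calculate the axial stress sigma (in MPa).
Model: a uniform prismatic bar under axial load, so sigma = P / A.
Convert to SI units:
  P = 431 kN = 431000 N
Substitute:
  sigma = 431000 / 0.009774
  sigma = 4.41 × 10⁷ Pa
Convert: sigma = 4.41 × 10⁷ Pa = 44.1 MPa
Final answer: sigma = 44.1 MPa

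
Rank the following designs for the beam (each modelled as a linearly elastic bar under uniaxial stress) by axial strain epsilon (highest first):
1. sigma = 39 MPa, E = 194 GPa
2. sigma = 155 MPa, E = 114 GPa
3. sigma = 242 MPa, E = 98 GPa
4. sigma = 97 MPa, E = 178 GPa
Model: a linearly elastic bar under uniaxial stress, so epsilon = sigma / E (SI units).
  Case 1: epsilon = (3.9 × 10⁷) / (1.94 × 10¹¹) = 0.000201
  Case 2: epsilon = (1.55 × 10⁸) / (1.14 × 10¹¹) = 0.00136
  Case 3: epsilon = (2.42 × 10⁸) / (9.8 × 10¹⁰) = 0.002469
  Case 4: epsilon = (9.7 × 10⁷) / (1.78 × 10¹¹) = 0.0005449
Ordering: 0.002469 (case 3) > 0.00136 (case 2) > 0.0005449 (case 4) > 0.000201 (case 1)
Final answer: 3, 2, 4, 1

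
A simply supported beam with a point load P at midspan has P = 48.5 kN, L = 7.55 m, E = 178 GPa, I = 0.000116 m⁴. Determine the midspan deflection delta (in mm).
Model: a simply supported beam with a point load P at midspan, so delta = (P·L^3) / (48·E·I).
Convert to SI units:
  P = 48.5 kN = 48500 N
  E = 178 GPa = 1.78 × 10¹¹ Pa
Substitute:
  delta = (48500 × 7.55^3) / (48 × (1.78 × 10¹¹) × 0.000116)
  delta = 0.02106 m
Convert: delta = 0.02106 m = 21.06 mm
Final answer: delta = 21.06 mm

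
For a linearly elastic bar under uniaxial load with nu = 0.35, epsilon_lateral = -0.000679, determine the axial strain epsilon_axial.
Model: a linearly elastic bar under uniaxial load, so epsilon_lateral = -nu·epsilon_axial.
Solve for epsilon_axial: epsilon_axial = -epsilon_lateral / nu.
Substitute:
  epsilon_axial = -(-0.000679) / 0.35
  epsilon_axial = 0.00194
Final answer: epsilon_axial = 0.00194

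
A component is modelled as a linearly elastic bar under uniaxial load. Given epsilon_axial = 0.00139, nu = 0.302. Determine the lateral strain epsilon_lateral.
Model: a linearly elastic bar under uniaxial load, so epsilon_lateral = -nu·epsilon_axial.
Substitute:
  epsilon_lateral = -(0.302 × 0.00139)
  epsilon_lateral = -0.0004198
Final answer: epsilon_lateral = -0.0004198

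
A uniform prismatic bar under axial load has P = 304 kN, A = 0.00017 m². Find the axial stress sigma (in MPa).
Model: a uniform prismatic bar under axial load, so sigma = P / A.
Convert to SI units:
  P = 304 kN = 304000 N
Substitute:
  sigma = 304000 / 0.00017
  sigma = 1.788 × 10⁹ Pa
Convert: sigma = 1.788 × 10⁹ Pa = 1788 MPa
Final answer: sigma = 1788 MPa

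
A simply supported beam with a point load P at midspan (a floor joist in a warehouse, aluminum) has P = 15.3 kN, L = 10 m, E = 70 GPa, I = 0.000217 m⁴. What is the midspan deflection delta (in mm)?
Model: a simply supported beam with a point load P at midspan, so delta = (P·L^3) / (48·E·I).
Convert to SI units:
  P = 15.3 kN = 15300 N
  E = 70 GPa = 7 × 10¹⁰ Pa
Substitute:
  delta = (15300 × 10^3) / (48 × (7 × 10¹⁰) × 0.000217)
  delta = 0.02098 m
Convert: delta = 0.02098 m = 20.98 mm
Final answer: delta = 20.98 mm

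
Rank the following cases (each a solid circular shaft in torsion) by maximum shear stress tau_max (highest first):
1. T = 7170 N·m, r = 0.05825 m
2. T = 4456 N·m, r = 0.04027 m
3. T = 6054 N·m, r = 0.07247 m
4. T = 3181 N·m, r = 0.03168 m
Model: a solid circular shaft in torsion, so tau_max = (2·T) / (π·r^3) (SI units).
  Case 1: tau_max = (2 × 7170) / (π × 0.05825^3) = 2.309 × 10⁷ Pa = 23.09 MPa
  Case 2: tau_max = (2 × 4456) / (π × 0.04027^3) = 4.344 × 10⁷ Pa = 43.44 MPa
  Case 3: tau_max = (2 × 6054) / (π × 0.07247^3) = 1.013 × 10⁷ Pa = 10.13 MPa
  Case 4: tau_max = (2 × 3181) / (π × 0.03168^3) = 6.369 × 10⁷ Pa = 63.69 MPa
Ordering: 63.69 MPa (case 4) > 43.44 MPa (case 2) > 23.09 MPa (case 1) > 10.13 MPa (case 3)
Final answer: 4, 2, 1, 3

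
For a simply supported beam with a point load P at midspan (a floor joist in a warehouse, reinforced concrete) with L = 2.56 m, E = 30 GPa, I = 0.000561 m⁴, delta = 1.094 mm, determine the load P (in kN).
Model: a simply supported beam with a point load P at midspan, so delta = (P·L^3) / (48·E·I).
Solve for P: P = (48·delta·E·I) / L^3.
Convert to SI units:
  E = 30 GPa = 3 × 10¹⁰ Pa
  delta = 1.094 mm = 0.001094 m
Substitute:
  P = (48 × 0.001094 × (3 × 10¹⁰) × 0.000561) / 2.56^3
  P = 52680 N
Convert: P = 52680 N = 52.68 kN
Final answer: P = 52.68 kN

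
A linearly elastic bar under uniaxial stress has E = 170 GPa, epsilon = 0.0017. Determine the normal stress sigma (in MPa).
Model: a linearly elastic bar under uniaxial stress, so sigma = E·epsilon.
Convert to SI units:
  E = 170 GPa = 1.7 × 10¹¹ Pa
Substitute:
  sigma = (1.7 × 10¹¹) × 0.0017
  sigma = 2.89 × 10⁸ Pa
Convert: sigma = 2.89 × 10⁸ Pa = 289 MPa
Final answer: sigma = 289 MPa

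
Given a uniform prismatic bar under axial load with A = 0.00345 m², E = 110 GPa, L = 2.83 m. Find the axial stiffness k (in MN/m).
Model: a uniform prismatic bar under axial load, so k = (A·E) / L.
Convert to SI units:
  E = 110 GPa = 1.1 × 10¹¹ Pa
Substitute:
  k = (0.00345 × (1.1 × 10¹¹)) / 2.83
  k = 1.341 × 10⁸ N/m
Convert: k = 1.341 × 10⁸ N/m = 134.1 MN/m
Final answer: k = 134.1 MN/m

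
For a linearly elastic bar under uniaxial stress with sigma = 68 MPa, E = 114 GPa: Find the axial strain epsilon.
Model: a linearly elastic bar under uniaxial stress, so epsilon = sigma / E.
Convert to SI units:
  sigma = 68 MPa = 6.8 × 10⁷ Pa
  E = 114 GPa = 1.14 × 10¹¹ Pa
Substitute:
  epsilon = (6.8 × 10⁷) / (1.14 × 10¹¹)
  epsilon = 0.0005965
Final answer: epsilon = 0.0005965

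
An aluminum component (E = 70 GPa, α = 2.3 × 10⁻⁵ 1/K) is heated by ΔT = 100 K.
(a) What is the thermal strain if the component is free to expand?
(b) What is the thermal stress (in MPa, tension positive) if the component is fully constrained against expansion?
(a) Free thermal strain ε_th = α·ΔT = (2.3 × 10⁻⁵) × 100 = 0.0023
(b) Fully constrained, the expansion is suppressed, so σ = -E·α·ΔT. Convert E = 70 GPa = 7 × 10¹⁰ Pa.
  σ = -(7 × 10¹⁰) × (2.3 × 10⁻⁵) × 100 = -1.61 × 10⁸ Pa = -161 MPa (compressive)
Final answer: (a) ε_th = 0.0023, (b) σ = -161 MPa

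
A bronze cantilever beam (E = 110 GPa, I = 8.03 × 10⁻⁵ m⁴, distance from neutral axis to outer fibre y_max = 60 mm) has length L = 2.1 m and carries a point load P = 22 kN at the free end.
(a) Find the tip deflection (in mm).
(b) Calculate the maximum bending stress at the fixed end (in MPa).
(a) Tip deflection of a cantilever with an end point load: δ = P·L^3 / (3·E·I). Convert P = 22 kN = 22000 N, E = 110 GPa = 1.1 × 10¹¹ Pa.
  δ = (22000 × 2.1^3) / (3 × (1.1 × 10¹¹) × (8.03 × 10⁻⁵)) = 0.007689 m = 7.689 mm
(b) Maximum bending moment at the fixed end: M = P·L = 22000 × 2.1 = 46200 N·m. Convert y_max = 60 mm = 0.06 m.
  σ = M·y_max / I = (46200 × 0.06) / (8.03 × 10⁻⁵) = 3.452 × 10⁷ Pa = 34.52 MPa
Final answer: (a) δ = 7.689 mm, (b) σ = 34.52 MPa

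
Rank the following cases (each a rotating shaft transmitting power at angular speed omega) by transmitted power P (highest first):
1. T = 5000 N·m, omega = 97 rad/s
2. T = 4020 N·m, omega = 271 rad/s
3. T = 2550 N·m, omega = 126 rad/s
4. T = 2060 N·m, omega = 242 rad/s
Model: a rotating shaft transmitting power at angular speed omega, so P = T·omega (SI units).
  Case 1: P = 5000 × 97 = 485000 W = 485 kW
  Case 2: P = 4020 × 271 = 1.089 × 10⁶ W = 1089 kW
  Case 3: P = 2550 × 126 = 321300 W = 321.3 kW
  Case 4: P = 2060 × 242 = 498500 W = 498.5 kW
Ordering: 1089 kW (case 2) > 498.5 kW (case 4) > 485 kW (case 1) > 321.3 kW (case 3)
Final answer: 2, 4, 1, 3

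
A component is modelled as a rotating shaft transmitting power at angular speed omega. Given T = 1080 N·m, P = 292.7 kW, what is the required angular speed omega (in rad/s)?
Model: a rotating shaft transmitting power at angular speed omega, so P = T·omega.
Solve for omega: omega = P / T.
Convert to SI units:
  P = 292.7 kW = 292700 W
Substitute:
  omega = 292700 / 1080
  omega = 271 rad/s
Final answer: omega = 271 rad/s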